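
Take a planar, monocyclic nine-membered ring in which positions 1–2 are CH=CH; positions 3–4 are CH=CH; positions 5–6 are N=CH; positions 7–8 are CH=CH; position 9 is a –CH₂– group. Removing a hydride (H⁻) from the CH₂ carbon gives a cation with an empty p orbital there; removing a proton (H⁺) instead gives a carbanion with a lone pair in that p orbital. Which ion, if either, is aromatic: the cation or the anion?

Both ions have a continuous loop of p orbitals — each ring atom is sp².
Cation: 4 × 2 + 0 = 8 π electrons → 4(2), antiaromatic.
Anion: 4 × 2 + 2 = 10 π electrons → 4(2)+2, aromatic.

The anion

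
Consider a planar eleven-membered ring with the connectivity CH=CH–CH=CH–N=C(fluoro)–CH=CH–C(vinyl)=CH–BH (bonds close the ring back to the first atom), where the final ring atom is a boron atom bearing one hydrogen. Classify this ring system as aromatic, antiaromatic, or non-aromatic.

Aromatic

Every ring atom contributes a p orbital perpendicular to the ring (the double-bond atoms are sp², each contributing one p electron; the doubly-bonded nitrogens are pyridine-type — their lone pairs lie in the ring plane, leaving one electron in the p orbital; the boron has an empty p orbital), so the π system is cyclic and fully conjugated.
Adding the contributions, 5 × 2 = 10 from the double-bond units + 0 from the BH atom = 10.
With 10 π electrons (n = 2), the Hückel 4n+2 condition holds.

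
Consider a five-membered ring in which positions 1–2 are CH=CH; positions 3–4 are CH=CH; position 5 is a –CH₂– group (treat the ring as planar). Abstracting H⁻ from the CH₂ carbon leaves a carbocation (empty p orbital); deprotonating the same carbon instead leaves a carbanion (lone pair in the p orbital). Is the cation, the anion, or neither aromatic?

Once that carbon is sp², every ring atom has a p orbital and both ions are fully conjugated.
Cation: 2 × 2 + 0 = 4 π electrons → 4(1), antiaromatic.
Anion: 2 × 2 + 2 = 6 π electrons → 4(1)+2, aromatic.

The anion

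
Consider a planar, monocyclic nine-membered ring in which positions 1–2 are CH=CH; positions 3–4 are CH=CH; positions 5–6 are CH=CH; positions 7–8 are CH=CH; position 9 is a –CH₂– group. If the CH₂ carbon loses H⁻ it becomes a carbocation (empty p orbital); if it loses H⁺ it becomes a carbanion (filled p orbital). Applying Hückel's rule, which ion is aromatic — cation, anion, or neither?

The anion

Both ions have a continuous loop of p orbitals — each ring atom is sp².
Cation: 4 × 2 + 0 = 8 π electrons → 4(2), antiaromatic.
Anion: 4 × 2 + 2 = 10 π electrons → 4(2)+2, aromatic.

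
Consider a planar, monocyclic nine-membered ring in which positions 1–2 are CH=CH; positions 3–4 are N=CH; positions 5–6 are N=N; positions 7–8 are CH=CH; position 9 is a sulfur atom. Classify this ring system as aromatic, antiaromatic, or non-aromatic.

Aromatic

Check conjugation: every atom in a ring double bond is sp² and brings one electron to the p orbital; each sp² =N– keeps its lone pair in-plane and puts one electron into the π system; the sulfur donates one lone pair from its p orbital — every position has a p orbital, so the cyclic π system is continuous.
π-electron count: 4 × 2 = 8 from the double-bond units + 2 from the S atom = 10.
10 = 4(2) + 2, which satisfies Hückel's 4n+2 rule.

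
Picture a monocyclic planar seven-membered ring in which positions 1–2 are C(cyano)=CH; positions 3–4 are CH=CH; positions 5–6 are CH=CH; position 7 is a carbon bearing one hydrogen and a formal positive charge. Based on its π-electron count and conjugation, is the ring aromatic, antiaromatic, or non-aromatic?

The p orbitals form a continuous loop: the double-bond atoms are sp², each contributing one p electron; the carbocation has an empty p orbital. The ring is fully conjugated.
Tallying contributions gives 3 × 2 = 6 from the double-bond units + 0 from the CH(+) atom = 6.
Since 6 = 4·1 + 2, the ring meets the 4n+2 criterion.

Aromatic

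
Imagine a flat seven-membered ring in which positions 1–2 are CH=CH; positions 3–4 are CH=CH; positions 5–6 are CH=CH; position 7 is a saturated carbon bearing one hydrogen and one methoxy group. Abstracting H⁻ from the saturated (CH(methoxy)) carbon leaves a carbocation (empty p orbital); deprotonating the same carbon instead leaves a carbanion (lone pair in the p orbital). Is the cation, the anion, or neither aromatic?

The cation

In either ion the ring is fully conjugated: every atom, including the new sp² carbon, supplies a p orbital.
Cation: 3 × 2 + 0 = 6 π electrons → 4(1)+2, aromatic.
Anion: 3 × 2 + 2 = 8 π electrons → 4(2), antiaromatic.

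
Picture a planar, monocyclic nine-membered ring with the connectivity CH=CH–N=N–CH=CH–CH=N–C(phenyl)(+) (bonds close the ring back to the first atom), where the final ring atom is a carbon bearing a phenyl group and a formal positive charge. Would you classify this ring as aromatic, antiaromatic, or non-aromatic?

Antiaromatic

All ring atoms are sp² and supply a p orbital to the ring (the double-bond atoms are sp², each contributing one p electron; each sp² =N– keeps its lone pair in-plane and puts one electron into the π system; the carbocation has an empty p orbital); the conjugation is uninterrupted.
Tallying contributions gives 4 × 2 = 8 from the double-bond units + 0 from the C(phenyl)(+) atom = 8.
8 is a 4n count (n = 2), so the planar conjugated ring is antiaromatic.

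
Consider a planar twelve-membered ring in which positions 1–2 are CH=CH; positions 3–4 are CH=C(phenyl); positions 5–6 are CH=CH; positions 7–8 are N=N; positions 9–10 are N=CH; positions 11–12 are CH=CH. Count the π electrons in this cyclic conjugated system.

12

Check conjugation: the double-bond atoms are sp², each contributing one p electron; the doubly-bonded nitrogens are pyridine-type — their lone pairs lie in the ring plane, leaving one electron in the p orbital — every position has a p orbital, so the cyclic π system is continuous.
Tallying contributions gives 6 × 2 = 12 from the 6 double-bond units.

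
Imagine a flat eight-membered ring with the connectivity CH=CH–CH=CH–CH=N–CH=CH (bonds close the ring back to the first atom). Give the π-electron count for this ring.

8

All ring atoms are sp² and supply a p orbital to the ring (the double-bond atoms are sp², each contributing one p electron; the doubly-bonded nitrogens are pyridine-type — their lone pairs lie in the ring plane, leaving one electron in the p orbital); the conjugation is uninterrupted.
Tallying contributions gives 4 × 2 = 8 from the 4 double-bond units.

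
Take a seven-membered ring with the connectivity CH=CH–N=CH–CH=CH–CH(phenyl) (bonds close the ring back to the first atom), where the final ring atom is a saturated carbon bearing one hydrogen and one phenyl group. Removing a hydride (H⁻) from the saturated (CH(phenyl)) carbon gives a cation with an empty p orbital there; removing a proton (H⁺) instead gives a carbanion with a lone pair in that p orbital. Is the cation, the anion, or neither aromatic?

Both ions have a continuous loop of p orbitals — each ring atom is sp².
Cation: 3 × 2 + 0 = 6 π electrons → 4(1)+2, aromatic.
Anion: 3 × 2 + 2 = 8 π electrons → 4(2), antiaromatic.

The cation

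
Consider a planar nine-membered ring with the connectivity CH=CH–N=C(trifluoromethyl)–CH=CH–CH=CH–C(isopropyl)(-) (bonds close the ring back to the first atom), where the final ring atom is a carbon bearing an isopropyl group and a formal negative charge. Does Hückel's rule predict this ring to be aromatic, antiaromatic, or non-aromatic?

Aromatic

Check conjugation: every atom in a ring double bond is sp² and brings one electron to the p orbital; each =N– nitrogen is pyridine-type (lone pair in the sp² plane, one electron in the p orbital); the carbanion's lone pair occupies the p orbital — every position has a p orbital, so the cyclic π system is continuous.
Tallying contributions gives 4 × 2 = 8 from the double-bond units + 2 from the C(isopropyl)(-) atom = 10.
That gives a 4n+2 count (10, n = 2).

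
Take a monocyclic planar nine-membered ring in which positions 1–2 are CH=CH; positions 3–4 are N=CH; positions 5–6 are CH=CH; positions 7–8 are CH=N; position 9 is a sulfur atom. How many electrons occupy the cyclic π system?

10

The p orbitals form a continuous loop: every atom in a ring double bond is sp² and brings one electron to the p orbital; the doubly-bonded nitrogens are pyridine-type — their lone pairs lie in the ring plane, leaving one electron in the p orbital; the sulfur donates one lone pair from its p orbital. The ring is fully conjugated.
Tallying contributions gives 4 × 2 = 8 from the double-bond units + 2 from the S atom = 10.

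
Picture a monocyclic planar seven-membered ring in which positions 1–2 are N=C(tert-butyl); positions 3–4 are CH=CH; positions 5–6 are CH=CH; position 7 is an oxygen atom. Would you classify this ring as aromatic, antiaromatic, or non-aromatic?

Every ring atom contributes a p orbital perpendicular to the ring (every atom in a ring double bond is sp² and brings one electron to the p orbital; each sp² =N– keeps its lone pair in-plane and puts one electron into the π system; the oxygen donates one lone pair from its p orbital), so the π system is cyclic and fully conjugated.
Counting π electrons: 3 × 2 = 6 from the double-bond units + 2 from the O atom = 8.
8 = 4(2); a planar, fully conjugated 4n system is antiaromatic.

Antiaromatic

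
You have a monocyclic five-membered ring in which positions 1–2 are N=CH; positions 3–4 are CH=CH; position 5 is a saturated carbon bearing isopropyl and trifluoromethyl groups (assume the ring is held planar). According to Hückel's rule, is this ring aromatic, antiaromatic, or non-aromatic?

The C(isopropyl)(trifluoromethyl) carbon is saturated: that saturated carbon is sp³ and has no p orbital in the ring π system. Conjugation is not continuous around the ring.
Hückel's rule only applies to fully conjugated rings, so this one is simply non-aromatic.

Non-aromatic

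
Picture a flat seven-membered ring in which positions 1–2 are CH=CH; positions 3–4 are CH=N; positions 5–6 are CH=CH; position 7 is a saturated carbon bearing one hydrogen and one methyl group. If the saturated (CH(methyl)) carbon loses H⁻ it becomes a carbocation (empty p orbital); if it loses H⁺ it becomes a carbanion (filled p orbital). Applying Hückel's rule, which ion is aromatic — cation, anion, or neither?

Once that carbon is sp², every ring atom has a p orbital and both ions are fully conjugated.
Cation: 3 × 2 + 0 = 6 π electrons → 4(1)+2, aromatic.
Anion: 3 × 2 + 2 = 8 π electrons → 4(2), antiaromatic.

The cation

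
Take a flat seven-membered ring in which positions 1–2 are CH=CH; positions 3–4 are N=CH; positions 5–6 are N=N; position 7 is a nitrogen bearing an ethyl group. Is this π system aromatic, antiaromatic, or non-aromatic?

All ring atoms are sp² and supply a p orbital to the ring (the double-bond atoms are sp², each contributing one p electron; each =N– nitrogen is pyridine-type (lone pair in the sp² plane, one electron in the p orbital); the pyrrole-type nitrogen donates its lone pair from the p orbital); the conjugation is uninterrupted.
π-electron count: 3 × 2 = 6 from the double-bond units + 2 from the N(ethyl) atom = 8.
A 4n π count (8, n = 2) in a planar conjugated ring means antiaromatic.

Antiaromatic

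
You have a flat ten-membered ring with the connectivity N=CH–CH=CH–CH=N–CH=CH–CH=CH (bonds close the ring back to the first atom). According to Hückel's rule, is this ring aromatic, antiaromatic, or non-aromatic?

The p orbitals form a continuous loop: every atom in a ring double bond is sp² and brings one electron to the p orbital; each =N– nitrogen is pyridine-type (lone pair in the sp² plane, one electron in the p orbital). The ring is fully conjugated.
π-electron count: 5 × 2 = 10 from the 5 double-bond units.
With 10 π electrons (n = 2), the Hückel 4n+2 condition holds.

Aromatic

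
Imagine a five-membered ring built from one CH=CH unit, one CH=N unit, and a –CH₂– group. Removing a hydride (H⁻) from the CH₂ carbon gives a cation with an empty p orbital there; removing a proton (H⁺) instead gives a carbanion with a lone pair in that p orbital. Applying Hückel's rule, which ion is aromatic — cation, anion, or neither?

The anion

In either ion the ring is fully conjugated: every atom, including the new sp² carbon, supplies a p orbital.
Cation: 2 × 2 + 0 = 4 π electrons → 4(1), antiaromatic.
Anion: 2 × 2 + 2 = 6 π electrons → 4(1)+2, aromatic.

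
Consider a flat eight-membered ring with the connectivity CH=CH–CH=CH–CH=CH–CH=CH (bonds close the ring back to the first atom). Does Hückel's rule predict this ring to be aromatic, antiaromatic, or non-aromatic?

Antiaromatic

Every ring atom contributes a p orbital perpendicular to the ring (the double-bond atoms are sp², each contributing one p electron), so the π system is cyclic and fully conjugated.
Counting π electrons: 4 × 2 = 8 from the 4 double-bond units.
A 4n π count (8, n = 2) in a planar conjugated ring means antiaromatic.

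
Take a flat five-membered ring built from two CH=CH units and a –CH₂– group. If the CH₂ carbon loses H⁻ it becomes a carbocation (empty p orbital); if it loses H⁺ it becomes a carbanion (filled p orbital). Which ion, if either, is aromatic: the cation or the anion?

In both ions every ring atom is sp² and contributes a p orbital, so both rings are fully conjugated.
Cation: 2 × 2 + 0 = 4 π electrons → 4(1), antiaromatic.
Anion: 2 × 2 + 2 = 6 π electrons → 4(1)+2, aromatic.

The anion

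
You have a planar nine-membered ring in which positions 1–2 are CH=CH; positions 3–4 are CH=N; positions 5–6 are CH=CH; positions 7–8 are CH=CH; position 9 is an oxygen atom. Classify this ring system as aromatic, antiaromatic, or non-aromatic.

Aromatic

The p orbitals form a continuous loop: each doubly-bonded ring atom is sp² with one p-orbital electron; each sp² =N– keeps its lone pair in-plane and puts one electron into the π system; the oxygen donates one lone pair from its p orbital. The ring is fully conjugated.
π-electron count: 4 × 2 = 8 from the double-bond units + 2 from the O atom = 10.
That gives a 4n+2 count (10, n = 2).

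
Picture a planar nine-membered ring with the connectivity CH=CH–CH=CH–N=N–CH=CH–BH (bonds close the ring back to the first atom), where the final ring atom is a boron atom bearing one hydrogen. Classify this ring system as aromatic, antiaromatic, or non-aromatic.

Check conjugation: every atom in a ring double bond is sp² and brings one electron to the p orbital; the doubly-bonded nitrogens are pyridine-type — their lone pairs lie in the ring plane, leaving one electron in the p orbital; the boron has an empty p orbital — every position has a p orbital, so the cyclic π system is continuous.
π-electron count: 4 × 2 = 8 from the double-bond units + 0 from the BH atom = 8.
8 is a 4n count (n = 2), so the planar conjugated ring is antiaromatic.

Antiaromatic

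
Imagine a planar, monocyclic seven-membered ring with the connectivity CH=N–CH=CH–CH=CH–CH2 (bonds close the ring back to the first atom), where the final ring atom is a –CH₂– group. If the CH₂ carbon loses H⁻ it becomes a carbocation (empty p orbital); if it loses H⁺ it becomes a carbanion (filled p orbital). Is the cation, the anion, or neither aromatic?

In either ion the ring is fully conjugated: every atom, including the new sp² carbon, supplies a p orbital.
Cation: 3 × 2 + 0 = 6 π electrons → 4(1)+2, aromatic.
Anion: 3 × 2 + 2 = 8 π electrons → 4(2), antiaromatic.

The cation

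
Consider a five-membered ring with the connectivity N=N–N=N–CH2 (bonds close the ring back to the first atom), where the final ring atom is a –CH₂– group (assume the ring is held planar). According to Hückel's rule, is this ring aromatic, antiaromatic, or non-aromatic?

Non-aromatic

Because the tetrahedral CH₂ carbon is sp³ and has no p orbital in the ring π system at the CH2 position, the π system cannot extend all the way around the ring.
Hückel's rule only applies to fully conjugated rings, so this one is simply non-aromatic.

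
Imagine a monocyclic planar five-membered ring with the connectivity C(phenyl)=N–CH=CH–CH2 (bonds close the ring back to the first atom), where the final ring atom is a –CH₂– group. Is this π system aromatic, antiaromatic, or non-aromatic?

Non-aromatic

Because the tetrahedral CH₂ carbon is sp³ and has no p orbital in the ring π system at the CH2 position, the π system cannot extend all the way around the ring.
A ring that is not fully conjugated cannot be aromatic or antiaromatic regardless of its π-electron count.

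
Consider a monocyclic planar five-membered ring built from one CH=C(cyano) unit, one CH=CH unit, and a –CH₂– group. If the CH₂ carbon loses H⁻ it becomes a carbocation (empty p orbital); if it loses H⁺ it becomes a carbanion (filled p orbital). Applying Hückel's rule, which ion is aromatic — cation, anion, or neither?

The anion

Once that carbon is sp², every ring atom has a p orbital and both ions are fully conjugated.
Cation: 2 × 2 + 0 = 4 π electrons → 4(1), antiaromatic.
Anion: 2 × 2 + 2 = 6 π electrons → 4(1)+2, aromatic.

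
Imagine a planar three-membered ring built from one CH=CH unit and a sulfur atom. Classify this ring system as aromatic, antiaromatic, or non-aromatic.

Antiaromatic

Every ring atom contributes a p orbital perpendicular to the ring (each doubly-bonded ring atom is sp² with one p-orbital electron; the sulfur donates one lone pair from its p orbital), so the π system is cyclic and fully conjugated.
Tallying contributions gives 1 × 2 = 2 from the double-bond unit + 2 from the S atom = 4.
4 = 4(1); a planar, fully conjugated 4n system is antiaromatic.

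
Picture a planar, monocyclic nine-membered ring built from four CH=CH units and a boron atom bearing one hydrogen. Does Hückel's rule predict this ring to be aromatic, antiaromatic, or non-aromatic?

Check conjugation: every atom in a ring double bond is sp² and brings one electron to the p orbital; the boron has an empty p orbital — every position has a p orbital, so the cyclic π system is continuous.
π-electron count: 4 × 2 = 8 from the double-bond units + 0 from the BH atom = 8.
8 is a 4n count (n = 2), so the planar conjugated ring is antiaromatic.

Antiaromatic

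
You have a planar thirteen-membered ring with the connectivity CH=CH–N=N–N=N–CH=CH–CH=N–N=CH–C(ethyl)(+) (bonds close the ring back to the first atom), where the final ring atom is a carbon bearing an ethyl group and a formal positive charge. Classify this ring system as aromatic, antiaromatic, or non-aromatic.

Antiaromatic

The p orbitals form a continuous loop: every atom in a ring double bond is sp² and brings one electron to the p orbital; the doubly-bonded nitrogens are pyridine-type — their lone pairs lie in the ring plane, leaving one electron in the p orbital; the carbocation has an empty p orbital. The ring is fully conjugated.
Tallying contributions gives 6 × 2 = 12 from the double-bond units + 0 from the C(ethyl)(+) atom = 12.
12 is a 4n count (n = 3), so the planar conjugated ring is antiaromatic.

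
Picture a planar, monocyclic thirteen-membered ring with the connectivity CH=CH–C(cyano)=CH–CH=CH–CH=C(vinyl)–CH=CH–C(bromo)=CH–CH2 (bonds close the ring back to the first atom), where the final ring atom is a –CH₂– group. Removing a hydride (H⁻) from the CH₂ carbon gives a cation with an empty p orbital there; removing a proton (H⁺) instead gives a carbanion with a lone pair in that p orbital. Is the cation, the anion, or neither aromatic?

In both ions every ring atom is sp² and contributes a p orbital, so both rings are fully conjugated.
Cation: 6 × 2 + 0 = 12 π electrons → 4(3), antiaromatic.
Anion: 6 × 2 + 2 = 14 π electrons → 4(3)+2, aromatic.

The anion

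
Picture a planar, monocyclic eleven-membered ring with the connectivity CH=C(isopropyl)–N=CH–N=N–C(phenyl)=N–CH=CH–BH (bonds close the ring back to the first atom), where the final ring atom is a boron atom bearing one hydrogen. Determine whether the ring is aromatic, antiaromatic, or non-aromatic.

Aromatic

Check conjugation: each doubly-bonded ring atom is sp² with one p-orbital electron; each sp² =N– keeps its lone pair in-plane and puts one electron into the π system; the boron has an empty p orbital — every position has a p orbital, so the cyclic π system is continuous.
Tallying contributions gives 5 × 2 = 10 from the double-bond units + 0 from the BH atom = 10.
That gives a 4n+2 count (10, n = 2).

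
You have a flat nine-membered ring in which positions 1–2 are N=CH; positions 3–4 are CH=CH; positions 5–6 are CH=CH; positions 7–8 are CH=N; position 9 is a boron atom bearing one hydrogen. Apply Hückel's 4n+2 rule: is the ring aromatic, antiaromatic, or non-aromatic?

All ring atoms are sp² and supply a p orbital to the ring (every atom in a ring double bond is sp² and brings one electron to the p orbital; each =N– nitrogen is pyridine-type (lone pair in the sp² plane, one electron in the p orbital); the boron has an empty p orbital); the conjugation is uninterrupted.
Counting π electrons: 4 × 2 = 8 from the double-bond units + 0 from the BH atom = 8.
8 is a 4n count (n = 2), so the planar conjugated ring is antiaromatic.

Antiaromatic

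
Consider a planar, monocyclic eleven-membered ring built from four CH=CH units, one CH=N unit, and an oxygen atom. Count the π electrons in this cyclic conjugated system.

12

Check conjugation: every atom in a ring double bond is sp² and brings one electron to the p orbital; each sp² =N– keeps its lone pair in-plane and puts one electron into the π system; the oxygen donates one lone pair from its p orbital — every position has a p orbital, so the cyclic π system is continuous.
π-electron count: 5 × 2 = 10 from the double-bond units + 2 from the O atom = 12.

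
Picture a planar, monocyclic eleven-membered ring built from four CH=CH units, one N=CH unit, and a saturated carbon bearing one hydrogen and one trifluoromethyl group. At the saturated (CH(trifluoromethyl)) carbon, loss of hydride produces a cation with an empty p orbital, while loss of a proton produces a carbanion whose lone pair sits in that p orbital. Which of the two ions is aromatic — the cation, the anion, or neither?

In both ions every ring atom is sp² and contributes a p orbital, so both rings are fully conjugated.
Cation: 5 × 2 + 0 = 10 π electrons → 4(2)+2, aromatic.
Anion: 5 × 2 + 2 = 12 π electrons → 4(3), antiaromatic.

The cation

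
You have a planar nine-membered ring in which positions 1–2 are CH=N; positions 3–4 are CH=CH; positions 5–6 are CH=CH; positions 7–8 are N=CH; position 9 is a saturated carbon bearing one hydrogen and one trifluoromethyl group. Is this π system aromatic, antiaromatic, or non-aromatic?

Non-aromatic

Because that saturated carbon is sp³ and has no p orbital in the ring π system at the CH(trifluoromethyl) position, the π system cannot extend all the way around the ring.
Broken conjugation rules out both aromaticity and antiaromaticity.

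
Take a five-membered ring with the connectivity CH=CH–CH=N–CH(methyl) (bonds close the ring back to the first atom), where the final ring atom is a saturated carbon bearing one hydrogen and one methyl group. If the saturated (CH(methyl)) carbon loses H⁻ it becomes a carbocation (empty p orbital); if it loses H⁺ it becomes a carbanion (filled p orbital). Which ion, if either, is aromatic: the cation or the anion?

In either ion the ring is fully conjugated: every atom, including the new sp² carbon, supplies a p orbital.
Cation: 2 × 2 + 0 = 4 π electrons → 4(1), antiaromatic.
Anion: 2 × 2 + 2 = 6 π electrons → 4(1)+2, aromatic.

The anion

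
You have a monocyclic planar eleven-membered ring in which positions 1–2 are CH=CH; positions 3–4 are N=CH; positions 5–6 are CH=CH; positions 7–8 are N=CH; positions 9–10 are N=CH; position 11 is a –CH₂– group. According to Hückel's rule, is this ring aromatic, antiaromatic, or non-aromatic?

The CH2 carbon is saturated: the tetrahedral CH₂ carbon is sp³ and has no p orbital in the ring π system. Conjugation is not continuous around the ring.
Without a continuous loop of overlapping p orbitals the Hückel electron count never comes into play.

Non-aromatic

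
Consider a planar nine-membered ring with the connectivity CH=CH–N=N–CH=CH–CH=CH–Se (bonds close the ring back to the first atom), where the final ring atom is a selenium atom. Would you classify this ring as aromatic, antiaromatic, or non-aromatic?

Check conjugation: the double-bond atoms are sp², each contributing one p electron; the doubly-bonded nitrogens are pyridine-type — their lone pairs lie in the ring plane, leaving one electron in the p orbital; the selenium donates one lone pair from its p orbital — every position has a p orbital, so the cyclic π system is continuous.
Tallying contributions gives 4 × 2 = 8 from the double-bond units + 2 from the Se atom = 10.
Since 10 = 4·2 + 2, the ring meets the 4n+2 criterion.

Aromatic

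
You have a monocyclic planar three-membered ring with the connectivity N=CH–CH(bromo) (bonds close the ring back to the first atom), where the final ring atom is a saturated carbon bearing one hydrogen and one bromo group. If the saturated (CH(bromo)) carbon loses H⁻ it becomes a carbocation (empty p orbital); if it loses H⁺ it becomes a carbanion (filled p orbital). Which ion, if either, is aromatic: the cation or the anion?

Once that carbon is sp², every ring atom has a p orbital and both ions are fully conjugated.
Cation: 1 × 2 + 0 = 2 π electrons → 4(0)+2, aromatic.
Anion: 1 × 2 + 2 = 4 π electrons → 4(1), antiaromatic.

The cation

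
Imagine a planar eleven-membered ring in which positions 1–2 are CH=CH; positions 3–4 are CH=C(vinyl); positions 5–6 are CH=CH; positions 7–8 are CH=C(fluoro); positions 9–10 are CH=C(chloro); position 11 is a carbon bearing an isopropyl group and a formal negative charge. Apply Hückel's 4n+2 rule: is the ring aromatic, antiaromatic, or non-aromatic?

Antiaromatic

Every ring atom contributes a p orbital perpendicular to the ring (every atom in a ring double bond is sp² and brings one electron to the p orbital; the carbanion's lone pair occupies the p orbital), so the π system is cyclic and fully conjugated.
π-electron count: 5 × 2 = 10 from the double-bond units + 2 from the C(isopropyl)(-) atom = 12.
12 = 4(3); a planar, fully conjugated 4n system is antiaromatic.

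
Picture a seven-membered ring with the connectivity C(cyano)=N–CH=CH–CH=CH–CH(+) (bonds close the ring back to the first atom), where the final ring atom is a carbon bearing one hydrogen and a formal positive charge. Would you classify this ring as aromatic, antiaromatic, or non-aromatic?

Check conjugation: every atom in a ring double bond is sp² and brings one electron to the p orbital; each =N– nitrogen is pyridine-type (lone pair in the sp² plane, one electron in the p orbital); the carbocation has an empty p orbital — every position has a p orbital, so the cyclic π system is continuous.
Tallying contributions gives 3 × 2 = 6 from the double-bond units + 0 from the CH(+) atom = 6.
With 6 π electrons (n = 1), the Hückel 4n+2 condition holds.

Aromatic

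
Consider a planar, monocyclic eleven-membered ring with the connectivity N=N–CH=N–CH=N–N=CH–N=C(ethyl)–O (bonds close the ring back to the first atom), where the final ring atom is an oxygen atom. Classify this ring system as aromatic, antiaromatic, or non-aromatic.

Antiaromatic

Check conjugation: the double-bond atoms are sp², each contributing one p electron; each sp² =N– keeps its lone pair in-plane and puts one electron into the π system; the oxygen donates one lone pair from its p orbital — every position has a p orbital, so the cyclic π system is continuous.
Tallying contributions gives 5 × 2 = 10 from the double-bond units + 2 from the O atom = 12.
12 = 4(3); a planar, fully conjugated 4n system is antiaromatic.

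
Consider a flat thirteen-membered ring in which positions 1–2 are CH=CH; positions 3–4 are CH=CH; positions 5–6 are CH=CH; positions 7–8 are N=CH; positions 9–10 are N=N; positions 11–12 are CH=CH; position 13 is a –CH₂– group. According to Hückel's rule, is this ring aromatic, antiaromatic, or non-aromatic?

The CH2 position has four σ bonds — the tetrahedral CH₂ carbon is sp³ and has no p orbital in the ring π system — so the cyclic conjugation is interrupted.
Broken conjugation rules out both aromaticity and antiaromaticity.

Non-aromatic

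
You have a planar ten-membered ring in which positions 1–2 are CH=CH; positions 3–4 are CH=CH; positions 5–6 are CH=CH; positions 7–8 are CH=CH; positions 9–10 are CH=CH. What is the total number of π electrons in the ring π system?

All ring atoms are sp² and supply a p orbital to the ring (the double-bond atoms are sp², each contributing one p electron); the conjugation is uninterrupted.
Counting π electrons: 5 × 2 = 10 from the 5 double-bond units.

10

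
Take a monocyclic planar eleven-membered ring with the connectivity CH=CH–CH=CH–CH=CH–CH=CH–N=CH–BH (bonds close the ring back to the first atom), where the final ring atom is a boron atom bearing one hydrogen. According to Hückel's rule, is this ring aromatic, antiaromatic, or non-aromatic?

The p orbitals form a continuous loop: every atom in a ring double bond is sp² and brings one electron to the p orbital; the doubly-bonded nitrogens are pyridine-type — their lone pairs lie in the ring plane, leaving one electron in the p orbital; the boron has an empty p orbital. The ring is fully conjugated.
Tallying contributions gives 5 × 2 = 10 from the double-bond units + 0 from the BH atom = 10.
10 = 4(2) + 2, which satisfies Hückel's 4n+2 rule.

Aromatic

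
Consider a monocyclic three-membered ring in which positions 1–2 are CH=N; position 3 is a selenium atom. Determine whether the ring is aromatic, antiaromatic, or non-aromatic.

Antiaromatic

All ring atoms are sp² and supply a p orbital to the ring (every atom in a ring double bond is sp² and brings one electron to the p orbital; each =N– nitrogen is pyridine-type (lone pair in the sp² plane, one electron in the p orbital); the selenium donates one lone pair from its p orbital); the conjugation is uninterrupted.
Adding the contributions, 1 × 2 = 2 from the double-bond unit + 2 from the Se atom = 4.
A 4n π count (4, n = 1) in a planar conjugated ring means antiaromatic.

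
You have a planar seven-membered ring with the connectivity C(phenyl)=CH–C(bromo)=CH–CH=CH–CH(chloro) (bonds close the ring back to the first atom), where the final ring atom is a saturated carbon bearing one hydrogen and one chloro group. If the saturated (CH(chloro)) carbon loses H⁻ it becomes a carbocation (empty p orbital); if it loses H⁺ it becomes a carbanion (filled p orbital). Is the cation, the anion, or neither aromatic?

The cation

Both ions have a continuous loop of p orbitals — each ring atom is sp².
Cation: 3 × 2 + 0 = 6 π electrons → 4(1)+2, aromatic.
Anion: 3 × 2 + 2 = 8 π electrons → 4(2), antiaromatic.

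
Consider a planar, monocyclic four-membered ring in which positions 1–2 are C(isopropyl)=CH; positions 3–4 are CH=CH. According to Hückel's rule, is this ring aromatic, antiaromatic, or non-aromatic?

The p orbitals form a continuous loop: each doubly-bonded ring atom is sp² with one p-orbital electron. The ring is fully conjugated.
Tallying contributions gives 2 × 2 = 4 from the 2 double-bond units.
With 4 = 4·1 π electrons, Hückel's rule classifies the planar ring as antiaromatic.

Antiaromatic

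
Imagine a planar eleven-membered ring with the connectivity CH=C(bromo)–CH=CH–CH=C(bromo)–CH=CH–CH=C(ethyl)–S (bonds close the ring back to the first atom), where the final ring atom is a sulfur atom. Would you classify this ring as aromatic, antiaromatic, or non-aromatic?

Antiaromatic

All ring atoms are sp² and supply a p orbital to the ring (the double-bond atoms are sp², each contributing one p electron; the sulfur donates one lone pair from its p orbital); the conjugation is uninterrupted.
Adding the contributions, 5 × 2 = 10 from the double-bond units + 2 from the S atom = 12.
With 12 = 4·3 π electrons, Hückel's rule classifies the planar ring as antiaromatic.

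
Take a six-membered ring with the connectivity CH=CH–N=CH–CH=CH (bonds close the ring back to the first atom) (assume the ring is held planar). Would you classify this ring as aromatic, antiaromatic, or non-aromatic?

Every ring atom contributes a p orbital perpendicular to the ring (the double-bond atoms are sp², each contributing one p electron; each =N– nitrogen is pyridine-type (lone pair in the sp² plane, one electron in the p orbital)), so the π system is cyclic and fully conjugated.
Tallying contributions gives 3 × 2 = 6 from the 3 double-bond units.
That gives a 4n+2 count (6, n = 1).

Aromatic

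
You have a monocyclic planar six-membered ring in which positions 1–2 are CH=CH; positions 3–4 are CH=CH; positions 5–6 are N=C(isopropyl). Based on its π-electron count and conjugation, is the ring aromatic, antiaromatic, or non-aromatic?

Aromatic

The p orbitals form a continuous loop: each doubly-bonded ring atom is sp² with one p-orbital electron; the doubly-bonded nitrogens are pyridine-type — their lone pairs lie in the ring plane, leaving one electron in the p orbital. The ring is fully conjugated.
Adding the contributions, 3 × 2 = 6 from the 3 double-bond units.
With 6 π electrons (n = 1), the Hückel 4n+2 condition holds.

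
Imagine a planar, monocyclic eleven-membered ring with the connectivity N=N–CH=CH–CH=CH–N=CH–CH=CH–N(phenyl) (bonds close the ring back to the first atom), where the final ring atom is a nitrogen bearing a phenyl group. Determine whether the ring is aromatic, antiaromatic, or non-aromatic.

All ring atoms are sp² and supply a p orbital to the ring (each doubly-bonded ring atom is sp² with one p-orbital electron; the doubly-bonded nitrogens are pyridine-type — their lone pairs lie in the ring plane, leaving one electron in the p orbital; the pyrrole-type nitrogen donates its lone pair from the p orbital); the conjugation is uninterrupted.
π-electron count: 5 × 2 = 10 from the double-bond units + 2 from the N(phenyl) atom = 12.
With 12 = 4·3 π electrons, Hückel's rule classifies the planar ring as antiaromatic.

Antiaromatic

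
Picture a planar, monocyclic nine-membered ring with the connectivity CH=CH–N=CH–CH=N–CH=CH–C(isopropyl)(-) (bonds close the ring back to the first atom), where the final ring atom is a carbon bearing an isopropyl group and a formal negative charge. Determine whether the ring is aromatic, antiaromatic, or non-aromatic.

Aromatic

All ring atoms are sp² and supply a p orbital to the ring (every atom in a ring double bond is sp² and brings one electron to the p orbital; each sp² =N– keeps its lone pair in-plane and puts one electron into the π system; the carbanion's lone pair occupies the p orbital); the conjugation is uninterrupted.
Tallying contributions gives 4 × 2 = 8 from the double-bond units + 2 from the C(isopropyl)(-) atom = 10.
That gives a 4n+2 count (10, n = 2).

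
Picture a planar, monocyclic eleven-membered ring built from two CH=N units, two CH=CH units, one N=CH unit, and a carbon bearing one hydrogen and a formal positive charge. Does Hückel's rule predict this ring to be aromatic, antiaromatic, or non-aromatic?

Check conjugation: each doubly-bonded ring atom is sp² with one p-orbital electron; the doubly-bonded nitrogens are pyridine-type — their lone pairs lie in the ring plane, leaving one electron in the p orbital; the carbocation has an empty p orbital — every position has a p orbital, so the cyclic π system is continuous.
Adding the contributions, 5 × 2 = 10 from the double-bond units + 0 from the CH(+) atom = 10.
That gives a 4n+2 count (10, n = 2).

Aromatic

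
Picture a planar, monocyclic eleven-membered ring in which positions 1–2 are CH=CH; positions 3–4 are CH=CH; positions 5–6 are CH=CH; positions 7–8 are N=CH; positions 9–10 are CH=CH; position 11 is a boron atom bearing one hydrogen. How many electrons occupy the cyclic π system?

10

Check conjugation: the double-bond atoms are sp², each contributing one p electron; each =N– nitrogen is pyridine-type (lone pair in the sp² plane, one electron in the p orbital); the boron has an empty p orbital — every position has a p orbital, so the cyclic π system is continuous.
Adding the contributions, 5 × 2 = 10 from the double-bond units + 0 from the BH atom = 10.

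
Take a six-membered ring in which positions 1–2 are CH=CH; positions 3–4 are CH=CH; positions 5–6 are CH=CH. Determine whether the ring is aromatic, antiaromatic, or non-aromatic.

Check conjugation: each doubly-bonded ring atom is sp² with one p-orbital electron — every position has a p orbital, so the cyclic π system is continuous.
Adding the contributions, 3 × 2 = 6 from the 3 double-bond units.
That gives a 4n+2 count (6, n = 1).
(This ring is benzene.)

Aromatic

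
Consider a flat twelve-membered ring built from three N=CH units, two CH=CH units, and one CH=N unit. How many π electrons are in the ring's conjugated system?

Every ring atom contributes a p orbital perpendicular to the ring (each doubly-bonded ring atom is sp² with one p-orbital electron; the doubly-bonded nitrogens are pyridine-type — their lone pairs lie in the ring plane, leaving one electron in the p orbital), so the π system is cyclic and fully conjugated.
π-electron count: 6 × 2 = 12 from the 6 double-bond units.

12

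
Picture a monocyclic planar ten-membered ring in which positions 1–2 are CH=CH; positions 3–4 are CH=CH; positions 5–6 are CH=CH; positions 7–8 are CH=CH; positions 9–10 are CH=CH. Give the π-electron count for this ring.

10

Check conjugation: every atom in a ring double bond is sp² and brings one electron to the p orbital — every position has a p orbital, so the cyclic π system is continuous.
Adding the contributions, 5 × 2 = 10 from the 5 double-bond units.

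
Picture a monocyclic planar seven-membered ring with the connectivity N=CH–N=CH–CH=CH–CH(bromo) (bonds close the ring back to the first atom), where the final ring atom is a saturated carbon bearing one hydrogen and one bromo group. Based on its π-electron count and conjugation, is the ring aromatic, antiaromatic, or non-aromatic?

Non-aromatic

At the CH(bromo) position, that saturated carbon is sp³ and has no p orbital in the ring π system; the ring's p-orbital overlap is broken there.
A ring that is not fully conjugated cannot be aromatic or antiaromatic regardless of its π-electron count.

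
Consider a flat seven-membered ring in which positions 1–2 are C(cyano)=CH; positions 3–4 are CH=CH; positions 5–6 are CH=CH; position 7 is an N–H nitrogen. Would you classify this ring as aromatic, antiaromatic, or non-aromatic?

Check conjugation: each doubly-bonded ring atom is sp² with one p-orbital electron; the pyrrole-type nitrogen donates its lone pair from the p orbital — every position has a p orbital, so the cyclic π system is continuous.
Counting π electrons: 3 × 2 = 6 from the double-bond units + 2 from the NH atom = 8.
8 = 4(2); a planar, fully conjugated 4n system is antiaromatic.

Antiaromatic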